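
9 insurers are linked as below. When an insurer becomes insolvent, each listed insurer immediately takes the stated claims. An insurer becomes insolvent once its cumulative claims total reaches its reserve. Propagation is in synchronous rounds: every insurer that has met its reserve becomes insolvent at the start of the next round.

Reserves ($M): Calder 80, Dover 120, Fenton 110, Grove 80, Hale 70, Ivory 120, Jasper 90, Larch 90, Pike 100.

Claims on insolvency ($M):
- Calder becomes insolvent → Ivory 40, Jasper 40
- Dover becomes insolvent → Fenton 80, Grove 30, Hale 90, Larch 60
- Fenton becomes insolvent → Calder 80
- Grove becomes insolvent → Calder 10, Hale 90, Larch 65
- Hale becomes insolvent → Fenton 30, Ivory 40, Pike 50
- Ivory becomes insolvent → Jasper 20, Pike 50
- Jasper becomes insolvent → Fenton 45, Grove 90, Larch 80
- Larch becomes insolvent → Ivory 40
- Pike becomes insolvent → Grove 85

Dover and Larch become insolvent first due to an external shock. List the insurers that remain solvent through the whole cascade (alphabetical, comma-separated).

Round 1 — Dover, Larch become insolvent (initial).
  Fenton: +80 → 80 < 110
  Grove: +30 → 30 < 80
  Hale: +90 → 90 ≥ 70
  Ivory: +40 → 40 < 120
Round 2 — Hale becomes insolvent.
  Fenton: +30 → 110 ≥ 110
  Ivory: +40 → 80 < 120
  Pike: +50 → 50 < 100
Round 3 — Fenton becomes insolvent.
  Calder: +80 → 80 ≥ 80
Round 4 — Calder becomes insolvent.
  Ivory: +40 → 120 ≥ 120
  Jasper: +40 → 40 < 90
Round 5 — Ivory becomes insolvent.
  Jasper: +20 → 60 < 90
  Pike: +50 → 100 ≥ 100
Round 6 — Pike becomes insolvent.
  Grove: +85 → 115 ≥ 80
Round 7 — Grove becomes insolvent.
No further insolvencies.

Jasper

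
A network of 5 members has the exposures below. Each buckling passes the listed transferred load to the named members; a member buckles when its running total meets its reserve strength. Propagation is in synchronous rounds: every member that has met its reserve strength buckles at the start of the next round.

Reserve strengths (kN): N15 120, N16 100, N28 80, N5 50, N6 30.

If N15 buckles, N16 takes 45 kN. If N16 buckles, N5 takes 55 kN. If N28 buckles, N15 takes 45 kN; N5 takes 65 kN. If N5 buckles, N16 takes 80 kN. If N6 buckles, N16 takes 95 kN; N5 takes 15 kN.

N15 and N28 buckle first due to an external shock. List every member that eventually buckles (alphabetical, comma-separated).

Round 1 — N15, N28 buckle (initial).
  N16: +45 → 45 < 100
  N5: +65 → 65 ≥ 50
Round 2 — N5 buckles.
  N16: +80 → 125 ≥ 100
Round 3 — N16 buckles.
No further bucklings.

N15, N16, N28, N5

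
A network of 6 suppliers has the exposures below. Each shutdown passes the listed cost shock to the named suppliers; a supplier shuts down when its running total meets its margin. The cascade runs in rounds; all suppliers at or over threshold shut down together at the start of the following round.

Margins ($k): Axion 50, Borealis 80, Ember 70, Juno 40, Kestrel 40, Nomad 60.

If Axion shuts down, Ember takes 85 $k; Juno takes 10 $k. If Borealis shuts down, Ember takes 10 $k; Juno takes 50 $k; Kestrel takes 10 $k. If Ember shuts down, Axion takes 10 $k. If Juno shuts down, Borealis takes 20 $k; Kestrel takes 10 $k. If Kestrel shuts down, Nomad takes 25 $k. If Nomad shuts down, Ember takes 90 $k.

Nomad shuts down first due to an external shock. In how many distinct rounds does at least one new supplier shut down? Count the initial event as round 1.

2

Round 1 — Nomad shuts down (initial).
  Ember: +90 → 90 ≥ 70
Round 2 — Ember shuts down.
  Axion: +10 → 10 < 50
No further shutdowns.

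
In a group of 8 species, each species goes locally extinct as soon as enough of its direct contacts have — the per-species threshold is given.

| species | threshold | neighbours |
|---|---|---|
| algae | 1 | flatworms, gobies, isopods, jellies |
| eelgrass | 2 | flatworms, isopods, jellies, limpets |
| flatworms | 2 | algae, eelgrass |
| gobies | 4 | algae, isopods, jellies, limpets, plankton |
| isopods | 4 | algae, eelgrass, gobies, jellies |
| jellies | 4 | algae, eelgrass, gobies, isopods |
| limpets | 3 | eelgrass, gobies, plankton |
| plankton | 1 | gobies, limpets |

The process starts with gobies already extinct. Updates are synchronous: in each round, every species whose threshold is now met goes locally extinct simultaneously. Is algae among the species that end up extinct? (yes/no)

yes

Round 1 — gobies goes locally extinct (initial).
Round 2 — checking thresholds:
  algae: 1 of 4 neighbours ≥ 1, goes locally extinct.
  isopods: 1 of 4 neighbours < 4, below threshold.
  jellies: 1 of 4 neighbours < 4, below threshold.
  limpets: 1 of 3 neighbours < 3, below threshold.
  plankton: 1 of 2 neighbours ≥ 1, goes locally extinct.
Round 3 — no new extinctions; cascade stops.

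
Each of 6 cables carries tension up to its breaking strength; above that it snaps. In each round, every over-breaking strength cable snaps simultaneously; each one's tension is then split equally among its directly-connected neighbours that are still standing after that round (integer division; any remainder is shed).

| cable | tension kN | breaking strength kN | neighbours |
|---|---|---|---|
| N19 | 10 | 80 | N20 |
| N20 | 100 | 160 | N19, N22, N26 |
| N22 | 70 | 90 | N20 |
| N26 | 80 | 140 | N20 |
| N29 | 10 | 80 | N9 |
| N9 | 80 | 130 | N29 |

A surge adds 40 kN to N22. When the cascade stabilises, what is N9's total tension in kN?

Round 1 — N22 at 110 > 90. N22 snaps.
  N22 sheds 110 kN to N20: 110 each.
    N20: 100+110 = 210 > 160
Round 2 — N20 snaps.
  N20 sheds 210 kN to N19, N26: 105 each.
    N19: 10+105 = 115 > 80
    N26: 80+105 = 185 > 140
Round 3 — N19, N26 snap.
  N19 sheds 115 kN: no online neighbours, lost.
  N26 sheds 185 kN: no online neighbours, lost.
No further breaks.

80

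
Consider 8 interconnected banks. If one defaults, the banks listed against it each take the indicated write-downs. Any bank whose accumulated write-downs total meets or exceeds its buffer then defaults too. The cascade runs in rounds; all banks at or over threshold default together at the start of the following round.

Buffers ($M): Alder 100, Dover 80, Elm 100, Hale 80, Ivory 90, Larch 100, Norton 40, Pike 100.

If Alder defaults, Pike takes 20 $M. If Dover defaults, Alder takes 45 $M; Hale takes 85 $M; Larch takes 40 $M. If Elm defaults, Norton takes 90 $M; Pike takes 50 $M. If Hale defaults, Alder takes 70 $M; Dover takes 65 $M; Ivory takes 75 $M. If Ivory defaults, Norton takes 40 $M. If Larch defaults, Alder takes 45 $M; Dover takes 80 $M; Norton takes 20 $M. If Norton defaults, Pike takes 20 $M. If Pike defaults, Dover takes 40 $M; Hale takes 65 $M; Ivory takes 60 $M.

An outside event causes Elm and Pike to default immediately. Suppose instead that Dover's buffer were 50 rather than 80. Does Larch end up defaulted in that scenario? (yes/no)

no

With Dover's buffer at 50:
Round 1 — Elm, Pike default (initial).
  Dover: +40 → 40 < 50
  Hale: +65 → 65 < 80
  Ivory: +60 → 60 < 90
  Norton: +90 → 90 ≥ 40
Round 2 — Norton defaults.
No further defaults.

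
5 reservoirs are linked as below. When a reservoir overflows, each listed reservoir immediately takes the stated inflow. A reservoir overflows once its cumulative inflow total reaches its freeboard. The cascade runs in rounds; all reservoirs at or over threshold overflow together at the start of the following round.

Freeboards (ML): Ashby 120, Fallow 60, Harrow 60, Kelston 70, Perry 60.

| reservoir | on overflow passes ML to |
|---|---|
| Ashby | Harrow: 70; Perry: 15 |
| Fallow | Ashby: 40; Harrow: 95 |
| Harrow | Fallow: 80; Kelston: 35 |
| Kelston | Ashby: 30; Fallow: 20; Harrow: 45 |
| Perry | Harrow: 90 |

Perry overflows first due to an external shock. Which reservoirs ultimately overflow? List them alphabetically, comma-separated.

Round 1 — Perry overflows (initial).
  Harrow: +90 → 90 ≥ 60
Round 2 — Harrow overflows.
  Fallow: +80 → 80 ≥ 60
  Kelston: +35 → 35 < 70
Round 3 — Fallow overflows.
  Ashby: +40 → 40 < 120
No further overflows.

Fallow, Harrow, Perry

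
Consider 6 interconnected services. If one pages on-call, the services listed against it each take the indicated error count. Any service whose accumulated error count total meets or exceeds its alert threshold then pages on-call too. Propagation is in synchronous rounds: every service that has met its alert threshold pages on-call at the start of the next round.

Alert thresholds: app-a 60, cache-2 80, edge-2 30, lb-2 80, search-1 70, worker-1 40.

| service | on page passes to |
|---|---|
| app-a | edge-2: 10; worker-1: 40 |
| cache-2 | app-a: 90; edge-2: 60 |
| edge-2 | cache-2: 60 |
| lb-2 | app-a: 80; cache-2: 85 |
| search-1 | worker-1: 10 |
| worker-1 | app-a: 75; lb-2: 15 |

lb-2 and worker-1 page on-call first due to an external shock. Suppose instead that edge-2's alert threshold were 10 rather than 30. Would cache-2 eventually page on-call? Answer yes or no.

With edge-2's alert threshold at 10:
Round 1 — lb-2, worker-1 page on-call (initial).
  app-a: +80+75 → 155 ≥ 60
  cache-2: +85 → 85 ≥ 80
Round 2 — app-a, cache-2 page on-call.
  edge-2: +10+60 → 70 ≥ 10
Round 3 — edge-2 pages on-call.
No further pages.

yes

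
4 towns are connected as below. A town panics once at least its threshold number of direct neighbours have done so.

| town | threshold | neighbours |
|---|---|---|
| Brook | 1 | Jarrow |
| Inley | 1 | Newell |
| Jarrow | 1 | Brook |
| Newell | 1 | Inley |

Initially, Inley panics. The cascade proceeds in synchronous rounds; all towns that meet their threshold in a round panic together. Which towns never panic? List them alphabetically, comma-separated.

Round 1 — Inley panics (initial).
Round 2 — checking thresholds:
  Newell: 1 of 1 neighbours ≥ 1, panics.
Round 3 — no new panics; cascade stops.

Brook, Jarrow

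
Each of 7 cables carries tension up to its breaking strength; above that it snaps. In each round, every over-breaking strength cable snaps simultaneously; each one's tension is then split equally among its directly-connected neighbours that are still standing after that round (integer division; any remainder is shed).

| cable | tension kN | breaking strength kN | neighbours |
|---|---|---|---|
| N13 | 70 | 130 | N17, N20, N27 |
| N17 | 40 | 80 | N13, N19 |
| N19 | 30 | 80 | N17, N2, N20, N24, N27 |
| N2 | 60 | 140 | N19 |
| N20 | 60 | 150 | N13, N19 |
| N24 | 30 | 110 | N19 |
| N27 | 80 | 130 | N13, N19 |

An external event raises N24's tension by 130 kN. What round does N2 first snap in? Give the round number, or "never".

Round 1 — N24 at 160 > 110. N24 snaps.
  N24 sheds 160 kN to N19: 160 each.
    N19: 30+160 = 190 > 80
Round 2 — N19 snaps.
  N19 sheds 190 kN to N17, N2, N20, N27: 47 each (2 lost).
    N17: 40+47 = 87 > 80
    N2: 60+47 = 107 ≤ 140
    N20: 60+47 = 107 ≤ 150
    N27: 80+47 = 127 ≤ 130
Round 3 — N17 snaps.
  N17 sheds 87 kN to N13: 87 each.
    N13: 70+87 = 157 > 130
Round 4 — N13 snaps.
  N13 sheds 157 kN to N20, N27: 78 each (1 lost).
    N20: 107+78 = 185 > 150
    N27: 127+78 = 205 > 130
Round 5 — N20, N27 snap.
  N20 sheds 185 kN: no online neighbours, lost.
  N27 sheds 205 kN: no online neighbours, lost.
No further breaks.

never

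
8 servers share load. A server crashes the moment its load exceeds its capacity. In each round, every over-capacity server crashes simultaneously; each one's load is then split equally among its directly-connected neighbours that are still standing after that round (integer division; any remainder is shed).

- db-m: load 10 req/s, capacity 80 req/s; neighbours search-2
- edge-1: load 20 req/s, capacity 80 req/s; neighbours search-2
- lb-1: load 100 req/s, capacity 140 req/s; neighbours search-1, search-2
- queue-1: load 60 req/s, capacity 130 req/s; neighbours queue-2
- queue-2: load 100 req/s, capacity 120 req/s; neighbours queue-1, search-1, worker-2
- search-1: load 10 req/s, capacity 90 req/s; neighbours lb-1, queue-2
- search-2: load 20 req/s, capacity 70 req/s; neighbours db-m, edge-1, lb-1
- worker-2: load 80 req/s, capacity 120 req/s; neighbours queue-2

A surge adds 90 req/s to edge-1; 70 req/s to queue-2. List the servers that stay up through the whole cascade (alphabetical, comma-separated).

db-m, queue-1

Round 1 — edge-1 at 110 > 80; queue-2 at 170 > 120. edge-1, queue-2 crash.
  edge-1 sheds 110 req/s to search-2: 110 each.
    search-2: 20+110 = 130 > 70
  queue-2 sheds 170 req/s to queue-1, search-1, worker-2: 56 each (2 lost).
    queue-1: 60+56 = 116 ≤ 130
    search-1: 10+56 = 66 ≤ 90
    worker-2: 80+56 = 136 > 120
Round 2 — search-2, worker-2 crash.
  search-2 sheds 130 req/s to db-m, lb-1: 65 each.
    db-m: 10+65 = 75 ≤ 80
    lb-1: 100+65 = 165 > 140
  worker-2 sheds 136 req/s: no online neighbours, lost.
Round 3 — lb-1 crashes.
  lb-1 sheds 165 req/s to search-1: 165 each.
    search-1: 66+165 = 231 > 90
Round 4 — search-1 crashes.
  search-1 sheds 231 req/s: no online neighbours, lost.
No further crashes.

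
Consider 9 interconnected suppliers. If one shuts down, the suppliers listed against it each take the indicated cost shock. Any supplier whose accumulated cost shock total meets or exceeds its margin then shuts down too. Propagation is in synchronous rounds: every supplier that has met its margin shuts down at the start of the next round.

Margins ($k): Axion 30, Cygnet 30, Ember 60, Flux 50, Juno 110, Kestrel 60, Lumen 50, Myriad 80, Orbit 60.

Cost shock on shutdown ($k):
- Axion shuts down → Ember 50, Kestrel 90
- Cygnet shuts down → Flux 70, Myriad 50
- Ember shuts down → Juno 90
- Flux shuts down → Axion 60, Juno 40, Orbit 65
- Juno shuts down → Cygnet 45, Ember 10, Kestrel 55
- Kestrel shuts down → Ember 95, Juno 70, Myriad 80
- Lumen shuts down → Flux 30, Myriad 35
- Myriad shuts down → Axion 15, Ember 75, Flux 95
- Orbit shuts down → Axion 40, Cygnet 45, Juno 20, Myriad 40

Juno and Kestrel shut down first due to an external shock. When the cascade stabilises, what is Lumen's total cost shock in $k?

Round 1 — Juno, Kestrel shut down (initial).
  Cygnet: +45 → 45 ≥ 30
  Ember: +10+95 → 105 ≥ 60
  Myriad: +80 → 80 ≥ 80
Round 2 — Cygnet, Ember, Myriad shut down.
  Axion: +15 → 15 < 30
  Flux: +70+95 → 165 ≥ 50
Round 3 — Flux shuts down.
  Axion: +60 → 75 ≥ 30
  Orbit: +65 → 65 ≥ 60
Round 4 — Axion, Orbit shut down.
No further shutdowns.

0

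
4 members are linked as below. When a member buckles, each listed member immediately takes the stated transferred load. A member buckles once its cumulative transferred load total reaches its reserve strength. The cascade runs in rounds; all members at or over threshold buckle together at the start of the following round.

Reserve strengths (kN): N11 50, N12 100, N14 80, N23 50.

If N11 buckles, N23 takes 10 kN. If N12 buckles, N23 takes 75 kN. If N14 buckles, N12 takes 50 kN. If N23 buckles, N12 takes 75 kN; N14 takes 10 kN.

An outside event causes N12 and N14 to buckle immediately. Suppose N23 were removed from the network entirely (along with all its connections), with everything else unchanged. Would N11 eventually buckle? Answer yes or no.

With N23 removed:
Round 1 — N12, N14 buckle (initial).
No further bucklings.

no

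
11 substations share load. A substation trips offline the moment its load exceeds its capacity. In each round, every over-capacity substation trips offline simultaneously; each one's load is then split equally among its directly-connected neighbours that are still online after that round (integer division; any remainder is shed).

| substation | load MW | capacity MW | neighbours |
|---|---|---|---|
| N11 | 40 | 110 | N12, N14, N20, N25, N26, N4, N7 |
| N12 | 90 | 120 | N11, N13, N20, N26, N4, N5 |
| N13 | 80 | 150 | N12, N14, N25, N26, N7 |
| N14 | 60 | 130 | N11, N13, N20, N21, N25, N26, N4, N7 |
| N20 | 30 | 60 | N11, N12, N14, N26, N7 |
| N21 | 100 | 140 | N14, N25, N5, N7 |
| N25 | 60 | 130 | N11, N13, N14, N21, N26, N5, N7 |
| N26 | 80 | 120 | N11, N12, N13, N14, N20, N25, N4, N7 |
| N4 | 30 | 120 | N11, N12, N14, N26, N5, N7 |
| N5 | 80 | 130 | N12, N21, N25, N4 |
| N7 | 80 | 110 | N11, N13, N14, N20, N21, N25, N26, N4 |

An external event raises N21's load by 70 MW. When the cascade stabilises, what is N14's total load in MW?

Round 1 — N21 at 170 > 140. N21 trips offline.
  N21 sheds 170 MW to N14, N25, N5, N7: 42 each (2 lost).
    N14: 60+42 = 102 ≤ 130
    N25: 60+42 = 102 ≤ 130
    N5: 80+42 = 122 ≤ 130
    N7: 80+42 = 122 > 110
Round 2 — N7 trips offline.
  N7 sheds 122 MW to N11, N13, N14, N20, N25, N26, N4: 17 each (3 lost).
    N11: 40+17 = 57 ≤ 110
    N13: 80+17 = 97 ≤ 150
    N14: 102+17 = 119 ≤ 130
    N20: 30+17 = 47 ≤ 60
    N25: 102+17 = 119 ≤ 130
    N26: 80+17 = 97 ≤ 120
    N4: 30+17 = 47 ≤ 120
No further trips.

119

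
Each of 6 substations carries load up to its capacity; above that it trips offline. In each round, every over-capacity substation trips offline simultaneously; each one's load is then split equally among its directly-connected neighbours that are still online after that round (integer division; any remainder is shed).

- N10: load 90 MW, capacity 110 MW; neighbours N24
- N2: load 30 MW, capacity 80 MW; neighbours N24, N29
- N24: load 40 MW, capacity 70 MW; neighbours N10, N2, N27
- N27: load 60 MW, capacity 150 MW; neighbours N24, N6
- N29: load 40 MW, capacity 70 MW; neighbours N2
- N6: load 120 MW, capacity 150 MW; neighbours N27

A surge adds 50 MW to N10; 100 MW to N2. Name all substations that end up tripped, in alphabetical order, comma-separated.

Round 1 — N10 at 140 > 110; N2 at 130 > 80. N10, N2 trip offline.
  N10 sheds 140 MW to N24: 140 each.
    N24: 40+140 = 180 > 70
  N2 sheds 130 MW to N24, N29: 65 each.
    N24: 180+65 = 245 > 70
    N29: 40+65 = 105 > 70
Round 2 — N24, N29 trip offline.
  N24 sheds 245 MW to N27: 245 each.
    N27: 60+245 = 305 > 150
  N29 sheds 105 MW: no online neighbours, lost.
Round 3 — N27 trips offline.
  N27 sheds 305 MW to N6: 305 each.
    N6: 120+305 = 425 > 150
Round 4 — N6 trips offline.
  N6 sheds 425 MW: no online neighbours, lost.
No further trips.

N10, N2, N24, N27, N29, N6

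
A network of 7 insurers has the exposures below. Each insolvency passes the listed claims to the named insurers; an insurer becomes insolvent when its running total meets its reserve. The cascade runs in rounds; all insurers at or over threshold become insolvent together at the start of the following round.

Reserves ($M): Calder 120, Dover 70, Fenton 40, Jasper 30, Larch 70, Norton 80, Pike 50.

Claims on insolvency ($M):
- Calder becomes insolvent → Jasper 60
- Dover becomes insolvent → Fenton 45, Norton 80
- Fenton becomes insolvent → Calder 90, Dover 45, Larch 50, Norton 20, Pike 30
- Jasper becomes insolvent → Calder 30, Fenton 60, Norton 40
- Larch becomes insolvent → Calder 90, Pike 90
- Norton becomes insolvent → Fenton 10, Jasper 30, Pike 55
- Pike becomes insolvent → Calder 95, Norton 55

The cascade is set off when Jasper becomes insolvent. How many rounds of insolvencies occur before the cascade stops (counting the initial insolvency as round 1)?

Round 1 — Jasper becomes insolvent (initial).
  Calder: +30 → 30 < 120
  Fenton: +60 → 60 ≥ 40
  Norton: +40 → 40 < 80
Round 2 — Fenton becomes insolvent.
  Calder: +90 → 120 ≥ 120
  Dover: +45 → 45 < 70
  Larch: +50 → 50 < 70
  Norton: +20 → 60 < 80
  Pike: +30 → 30 < 50
Round 3 — Calder becomes insolvent.
No further insolvencies.

3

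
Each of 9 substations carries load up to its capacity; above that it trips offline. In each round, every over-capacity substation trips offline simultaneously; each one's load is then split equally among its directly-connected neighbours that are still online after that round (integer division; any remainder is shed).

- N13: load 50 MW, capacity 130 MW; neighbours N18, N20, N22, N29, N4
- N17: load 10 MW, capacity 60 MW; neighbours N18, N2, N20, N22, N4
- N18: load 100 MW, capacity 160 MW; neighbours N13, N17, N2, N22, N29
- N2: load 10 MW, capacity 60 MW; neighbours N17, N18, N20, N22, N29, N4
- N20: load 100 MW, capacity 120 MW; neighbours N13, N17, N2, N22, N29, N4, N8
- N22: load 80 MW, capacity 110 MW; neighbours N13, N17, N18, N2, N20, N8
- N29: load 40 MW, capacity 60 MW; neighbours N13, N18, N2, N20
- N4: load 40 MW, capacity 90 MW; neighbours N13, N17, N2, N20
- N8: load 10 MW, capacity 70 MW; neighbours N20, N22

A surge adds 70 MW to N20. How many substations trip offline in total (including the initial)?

Round 1 — N20 at 170 > 120. N20 trips offline.
  N20 sheds 170 MW to N13, N17, N2, N22, N29, N4, N8: 24 each (2 lost).
    N13: 50+24 = 74 ≤ 130
    N17: 10+24 = 34 ≤ 60
    N2: 10+24 = 34 ≤ 60
    N22: 80+24 = 104 ≤ 110
    N29: 40+24 = 64 > 60
    N4: 40+24 = 64 ≤ 90
    N8: 10+24 = 34 ≤ 70
Round 2 — N29 trips offline.
  N29 sheds 64 MW to N13, N18, N2: 21 each (1 lost).
    N13: 74+21 = 95 ≤ 130
    N18: 100+21 = 121 ≤ 160
    N2: 34+21 = 55 ≤ 60
No further trips.

2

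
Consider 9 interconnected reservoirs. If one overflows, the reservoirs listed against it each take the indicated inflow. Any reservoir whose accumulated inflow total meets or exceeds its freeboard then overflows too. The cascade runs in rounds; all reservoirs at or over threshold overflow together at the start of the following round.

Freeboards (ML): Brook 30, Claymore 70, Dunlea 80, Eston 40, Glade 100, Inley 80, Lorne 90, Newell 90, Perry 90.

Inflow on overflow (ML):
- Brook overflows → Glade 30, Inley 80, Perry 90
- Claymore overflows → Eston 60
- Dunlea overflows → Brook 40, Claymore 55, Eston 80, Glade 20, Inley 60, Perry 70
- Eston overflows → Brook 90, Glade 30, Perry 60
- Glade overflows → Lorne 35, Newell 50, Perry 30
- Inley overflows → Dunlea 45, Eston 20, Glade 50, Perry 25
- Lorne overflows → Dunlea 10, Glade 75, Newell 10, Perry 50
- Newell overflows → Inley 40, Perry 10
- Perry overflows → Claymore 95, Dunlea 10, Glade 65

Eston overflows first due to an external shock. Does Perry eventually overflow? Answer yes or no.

yes

Round 1 — Eston overflows (initial).
  Brook: +90 → 90 ≥ 30
  Glade: +30 → 30 < 100
  Perry: +60 → 60 < 90
Round 2 — Brook overflows.
  Glade: +30 → 60 < 100
  Inley: +80 → 80 ≥ 80
  Perry: +90 → 150 ≥ 90
Round 3 — Inley, Perry overflow.
  Claymore: +95 → 95 ≥ 70
  Dunlea: +45+10 → 55 < 80
  Glade: +50+65 → 175 ≥ 100
Round 4 — Claymore, Glade overflow.
  Lorne: +35 → 35 < 90
  Newell: +50 → 50 < 90
No further overflows.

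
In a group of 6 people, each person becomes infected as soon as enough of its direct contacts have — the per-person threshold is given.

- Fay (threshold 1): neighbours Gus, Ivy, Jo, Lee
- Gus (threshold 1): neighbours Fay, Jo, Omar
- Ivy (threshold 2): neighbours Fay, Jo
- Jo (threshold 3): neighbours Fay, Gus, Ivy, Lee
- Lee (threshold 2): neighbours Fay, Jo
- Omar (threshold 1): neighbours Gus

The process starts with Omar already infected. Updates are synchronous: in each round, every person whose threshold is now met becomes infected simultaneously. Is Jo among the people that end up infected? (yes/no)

Round 1 — Omar becomes infected (initial).
Round 2 — checking thresholds:
  Gus: 1 of 3 neighbours ≥ 1, becomes infected.
Round 3 — checking thresholds:
  Fay: 1 of 4 neighbours ≥ 1, becomes infected.
  Jo: 1 of 4 neighbours < 3, holds.
Round 4 — no new infections; cascade stops.

no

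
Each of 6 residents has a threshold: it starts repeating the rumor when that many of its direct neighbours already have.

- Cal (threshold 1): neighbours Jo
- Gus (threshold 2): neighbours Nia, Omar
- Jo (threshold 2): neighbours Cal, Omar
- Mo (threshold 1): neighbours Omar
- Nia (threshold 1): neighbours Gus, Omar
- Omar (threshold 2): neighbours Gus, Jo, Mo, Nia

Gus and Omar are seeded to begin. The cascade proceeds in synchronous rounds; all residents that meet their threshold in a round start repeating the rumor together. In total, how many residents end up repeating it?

4

Round 1 — Gus, Omar start repeating the rumor (initial).
Round 2 — checking thresholds:
  Jo: 1 of 2 neighbours < 2, holds.
  Mo: 1 of 1 neighbours ≥ 1, starts repeating the rumor.
  Nia: 2 of 2 neighbours ≥ 1, starts repeating the rumor.
Round 3 — no new spreads; cascade stops.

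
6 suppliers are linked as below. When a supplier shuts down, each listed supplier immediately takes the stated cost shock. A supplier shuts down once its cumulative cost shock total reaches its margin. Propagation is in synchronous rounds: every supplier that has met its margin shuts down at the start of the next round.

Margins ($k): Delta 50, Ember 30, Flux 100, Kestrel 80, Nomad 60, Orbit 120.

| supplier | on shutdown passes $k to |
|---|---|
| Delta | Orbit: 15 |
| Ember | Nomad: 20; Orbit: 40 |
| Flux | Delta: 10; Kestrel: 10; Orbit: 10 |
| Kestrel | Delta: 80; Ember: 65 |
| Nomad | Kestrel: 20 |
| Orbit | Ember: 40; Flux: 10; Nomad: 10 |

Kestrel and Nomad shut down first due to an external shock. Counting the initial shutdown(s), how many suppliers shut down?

Round 1 — Kestrel, Nomad shut down (initial).
  Delta: +80 → 80 ≥ 50
  Ember: +65 → 65 ≥ 30
Round 2 — Delta, Ember shut down.
  Orbit: +15+40 → 55 < 120
No further shutdowns.

4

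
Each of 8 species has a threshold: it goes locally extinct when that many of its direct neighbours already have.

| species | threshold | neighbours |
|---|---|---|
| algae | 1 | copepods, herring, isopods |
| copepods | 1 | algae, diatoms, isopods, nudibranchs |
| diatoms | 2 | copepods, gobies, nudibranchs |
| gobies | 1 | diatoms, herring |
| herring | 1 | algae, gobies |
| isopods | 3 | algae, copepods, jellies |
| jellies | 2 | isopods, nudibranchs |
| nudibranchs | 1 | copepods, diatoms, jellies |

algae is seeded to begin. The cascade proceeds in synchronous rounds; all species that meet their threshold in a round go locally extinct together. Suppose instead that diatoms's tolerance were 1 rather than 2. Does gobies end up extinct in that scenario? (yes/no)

With diatoms's tolerance at 1:
Round 1 — algae goes locally extinct (initial).
Round 2 — checking thresholds:
  copepods: 1 of 4 neighbours ≥ 1, goes locally extinct.
  herring: 1 of 2 neighbours ≥ 1, goes locally extinct.
  isopods: 1 of 3 neighbours < 3, below threshold.
Round 3 — checking thresholds:
  diatoms: 1 of 3 neighbours ≥ 1, goes locally extinct.
  gobies: 1 of 2 neighbours ≥ 1, goes locally extinct.
  isopods: 2 of 3 neighbours < 3, below threshold.
  nudibranchs: 1 of 3 neighbours ≥ 1, goes locally extinct.
Round 4 — no new extinctions; cascade stops.

yes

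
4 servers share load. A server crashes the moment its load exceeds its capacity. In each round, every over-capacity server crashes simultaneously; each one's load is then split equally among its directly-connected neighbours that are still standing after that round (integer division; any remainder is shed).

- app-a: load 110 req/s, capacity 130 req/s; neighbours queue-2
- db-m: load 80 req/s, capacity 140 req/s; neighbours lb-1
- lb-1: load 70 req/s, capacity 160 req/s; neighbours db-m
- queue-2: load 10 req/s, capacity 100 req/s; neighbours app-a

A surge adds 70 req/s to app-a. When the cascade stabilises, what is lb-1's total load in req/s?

70

Round 1 — app-a at 180 > 130. app-a crashes.
  app-a sheds 180 req/s to queue-2: 180 each.
    queue-2: 10+180 = 190 > 100
Round 2 — queue-2 crashes.
  queue-2 sheds 190 req/s: no online neighbours, lost.
No further crashes.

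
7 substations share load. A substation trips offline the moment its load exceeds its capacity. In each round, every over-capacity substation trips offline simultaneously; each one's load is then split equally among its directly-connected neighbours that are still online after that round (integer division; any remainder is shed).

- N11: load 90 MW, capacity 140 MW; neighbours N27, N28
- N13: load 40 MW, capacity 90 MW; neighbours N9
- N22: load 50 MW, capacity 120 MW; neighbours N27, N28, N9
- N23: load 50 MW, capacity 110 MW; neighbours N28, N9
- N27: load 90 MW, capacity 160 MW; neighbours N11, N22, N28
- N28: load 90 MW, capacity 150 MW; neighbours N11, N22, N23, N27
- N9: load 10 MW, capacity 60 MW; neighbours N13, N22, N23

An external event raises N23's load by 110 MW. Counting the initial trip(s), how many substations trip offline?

Round 1 — N23 at 160 > 110. N23 trips offline.
  N23 sheds 160 MW to N28, N9: 80 each.
    N28: 90+80 = 170 > 150
    N9: 10+80 = 90 > 60
Round 2 — N28, N9 trip offline.
  N28 sheds 170 MW to N11, N22, N27: 56 each (2 lost).
    N11: 90+56 = 146 > 140
    N22: 50+56 = 106 ≤ 120
    N27: 90+56 = 146 ≤ 160
  N9 sheds 90 MW to N13, N22: 45 each.
    N13: 40+45 = 85 ≤ 90
    N22: 106+45 = 151 > 120
Round 3 — N11, N22 trip offline.
  N11 sheds 146 MW to N27: 146 each.
    N27: 146+146 = 292 > 160
  N22 sheds 151 MW to N27: 151 each.
    N27: 292+151 = 443 > 160
Round 4 — N27 trips offline.
  N27 sheds 443 MW: no online neighbours, lost.
No further trips.

6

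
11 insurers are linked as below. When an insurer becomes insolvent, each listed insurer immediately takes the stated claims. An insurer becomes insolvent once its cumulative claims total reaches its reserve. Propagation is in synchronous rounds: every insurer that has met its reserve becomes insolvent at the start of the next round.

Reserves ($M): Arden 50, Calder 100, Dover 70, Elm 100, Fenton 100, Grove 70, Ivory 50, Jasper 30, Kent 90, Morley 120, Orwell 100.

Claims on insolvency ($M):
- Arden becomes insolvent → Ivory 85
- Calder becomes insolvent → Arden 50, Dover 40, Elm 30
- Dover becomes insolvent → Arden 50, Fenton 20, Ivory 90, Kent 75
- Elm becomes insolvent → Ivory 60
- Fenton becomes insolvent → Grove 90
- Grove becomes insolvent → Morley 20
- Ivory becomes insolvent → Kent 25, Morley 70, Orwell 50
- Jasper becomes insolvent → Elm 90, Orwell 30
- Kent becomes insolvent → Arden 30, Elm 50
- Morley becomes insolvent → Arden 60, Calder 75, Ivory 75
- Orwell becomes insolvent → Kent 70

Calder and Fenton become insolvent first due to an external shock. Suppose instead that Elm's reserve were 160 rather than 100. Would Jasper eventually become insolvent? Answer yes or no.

With Elm's reserve at 160:
Round 1 — Calder, Fenton become insolvent (initial).
  Arden: +50 → 50 ≥ 50
  Dover: +40 → 40 < 70
  Elm: +30 → 30 < 160
  Grove: +90 → 90 ≥ 70
Round 2 — Arden, Grove become insolvent.
  Ivory: +85 → 85 ≥ 50
  Morley: +20 → 20 < 120
Round 3 — Ivory becomes insolvent.
  Kent: +25 → 25 < 90
  Morley: +70 → 90 < 120
  Orwell: +50 → 50 < 100
No further insolvencies.

no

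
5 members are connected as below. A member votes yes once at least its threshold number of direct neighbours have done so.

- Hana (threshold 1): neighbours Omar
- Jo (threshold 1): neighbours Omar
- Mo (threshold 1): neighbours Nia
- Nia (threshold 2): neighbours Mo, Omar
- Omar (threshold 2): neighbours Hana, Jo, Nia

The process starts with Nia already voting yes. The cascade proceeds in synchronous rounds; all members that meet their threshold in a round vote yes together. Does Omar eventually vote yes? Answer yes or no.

Round 1 — Nia votes yes (initial).
Round 2 — checking thresholds:
  Mo: 1 of 1 neighbours ≥ 1, votes yes.
  Omar: 1 of 3 neighbours < 2, holds.
Round 3 — no new yes votes; cascade stops.

no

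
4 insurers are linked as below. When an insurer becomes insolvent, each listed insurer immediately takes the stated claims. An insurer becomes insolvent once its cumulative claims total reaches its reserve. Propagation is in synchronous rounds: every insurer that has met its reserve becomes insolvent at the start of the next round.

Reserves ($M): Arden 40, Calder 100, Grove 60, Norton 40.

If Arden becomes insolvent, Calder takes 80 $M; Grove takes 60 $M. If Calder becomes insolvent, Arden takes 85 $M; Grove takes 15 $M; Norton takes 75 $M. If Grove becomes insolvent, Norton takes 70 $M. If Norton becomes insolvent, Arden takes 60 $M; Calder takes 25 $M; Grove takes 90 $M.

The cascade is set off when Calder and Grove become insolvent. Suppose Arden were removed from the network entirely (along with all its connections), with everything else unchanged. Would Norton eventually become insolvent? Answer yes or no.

yes

With Arden removed:
Round 1 — Calder, Grove become insolvent (initial).
  Norton: +75+70 → 145 ≥ 40
Round 2 — Norton becomes insolvent.
No further insolvencies.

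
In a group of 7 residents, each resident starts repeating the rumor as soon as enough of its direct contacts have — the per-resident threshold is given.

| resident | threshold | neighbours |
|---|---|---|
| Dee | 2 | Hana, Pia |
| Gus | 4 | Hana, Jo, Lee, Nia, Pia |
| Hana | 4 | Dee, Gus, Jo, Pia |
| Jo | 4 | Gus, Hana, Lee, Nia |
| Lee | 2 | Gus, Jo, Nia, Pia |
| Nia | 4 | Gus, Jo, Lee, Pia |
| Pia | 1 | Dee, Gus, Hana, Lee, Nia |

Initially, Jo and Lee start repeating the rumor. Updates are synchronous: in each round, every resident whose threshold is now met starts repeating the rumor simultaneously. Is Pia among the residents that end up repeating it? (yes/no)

Round 1 — Jo, Lee start repeating the rumor (initial).
Round 2 — checking thresholds:
  Gus: 2 of 5 neighbours < 4, not yet.
  Hana: 1 of 4 neighbours < 4, not yet.
  Nia: 2 of 4 neighbours < 4, not yet.
  Pia: 1 of 5 neighbours ≥ 1, starts repeating the rumor.
Round 3 — no new spreads; cascade stops.

yes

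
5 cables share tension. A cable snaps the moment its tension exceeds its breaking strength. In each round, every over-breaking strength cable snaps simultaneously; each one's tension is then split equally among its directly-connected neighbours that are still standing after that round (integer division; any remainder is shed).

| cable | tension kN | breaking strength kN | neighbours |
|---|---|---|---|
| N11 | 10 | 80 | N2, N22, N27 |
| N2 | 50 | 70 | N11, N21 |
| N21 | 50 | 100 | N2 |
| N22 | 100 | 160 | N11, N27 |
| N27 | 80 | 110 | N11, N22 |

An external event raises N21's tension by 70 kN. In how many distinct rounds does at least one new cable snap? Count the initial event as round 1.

4

Round 1 — N21 at 120 > 100. N21 snaps.
  N21 sheds 120 kN to N2: 120 each.
    N2: 50+120 = 170 > 70
Round 2 — N2 snaps.
  N2 sheds 170 kN to N11: 170 each.
    N11: 10+170 = 180 > 80
Round 3 — N11 snaps.
  N11 sheds 180 kN to N22, N27: 90 each.
    N22: 100+90 = 190 > 160
    N27: 80+90 = 170 > 110
Round 4 — N22, N27 snap.
  N22 sheds 190 kN: no online neighbours, lost.
  N27 sheds 170 kN: no online neighbours, lost.
No further breaks.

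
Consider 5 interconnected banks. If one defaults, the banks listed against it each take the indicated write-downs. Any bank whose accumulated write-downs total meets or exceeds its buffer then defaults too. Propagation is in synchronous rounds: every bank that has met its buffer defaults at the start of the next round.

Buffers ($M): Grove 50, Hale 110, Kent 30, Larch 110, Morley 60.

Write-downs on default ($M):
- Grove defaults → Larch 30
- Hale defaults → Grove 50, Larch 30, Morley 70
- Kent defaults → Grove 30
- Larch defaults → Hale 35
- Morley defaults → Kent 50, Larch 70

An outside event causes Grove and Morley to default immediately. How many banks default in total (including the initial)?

Round 1 — Grove, Morley default (initial).
  Kent: +50 → 50 ≥ 30
  Larch: +30+70 → 100 < 110
Round 2 — Kent defaults.
No further defaults.

3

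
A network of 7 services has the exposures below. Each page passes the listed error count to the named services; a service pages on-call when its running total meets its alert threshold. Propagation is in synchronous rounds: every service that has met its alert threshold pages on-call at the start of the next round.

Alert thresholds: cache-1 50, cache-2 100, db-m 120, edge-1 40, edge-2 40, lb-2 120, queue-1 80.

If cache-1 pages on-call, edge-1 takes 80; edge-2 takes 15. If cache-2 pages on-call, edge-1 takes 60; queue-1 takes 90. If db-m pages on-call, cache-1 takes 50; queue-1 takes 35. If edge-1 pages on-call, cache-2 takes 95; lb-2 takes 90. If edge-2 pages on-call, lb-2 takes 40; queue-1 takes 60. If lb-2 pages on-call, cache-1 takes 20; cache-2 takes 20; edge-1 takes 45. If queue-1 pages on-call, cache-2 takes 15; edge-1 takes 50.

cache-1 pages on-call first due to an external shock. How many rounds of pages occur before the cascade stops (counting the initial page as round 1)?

2

Round 1 — cache-1 pages on-call (initial).
  edge-1: +80 → 80 ≥ 40
  edge-2: +15 → 15 < 40
Round 2 — edge-1 pages on-call.
  cache-2: +95 → 95 < 100
  lb-2: +90 → 90 < 120
No further pages.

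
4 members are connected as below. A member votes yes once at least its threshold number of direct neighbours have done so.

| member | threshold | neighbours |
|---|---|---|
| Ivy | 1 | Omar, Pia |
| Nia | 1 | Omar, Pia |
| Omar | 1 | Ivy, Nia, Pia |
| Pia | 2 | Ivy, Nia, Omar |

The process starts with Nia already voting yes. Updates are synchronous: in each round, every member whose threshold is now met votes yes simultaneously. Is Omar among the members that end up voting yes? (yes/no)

yes

Round 1 — Nia votes yes (initial).
Round 2 — checking thresholds:
  Omar: 1 of 3 neighbours ≥ 1, votes yes.
  Pia: 1 of 3 neighbours < 2, not yet.
Round 3 — checking thresholds:
  Ivy: 1 of 2 neighbours ≥ 1, votes yes.
  Pia: 2 of 3 neighbours ≥ 2, votes yes.
Round 4 — no new yes votes; cascade stops.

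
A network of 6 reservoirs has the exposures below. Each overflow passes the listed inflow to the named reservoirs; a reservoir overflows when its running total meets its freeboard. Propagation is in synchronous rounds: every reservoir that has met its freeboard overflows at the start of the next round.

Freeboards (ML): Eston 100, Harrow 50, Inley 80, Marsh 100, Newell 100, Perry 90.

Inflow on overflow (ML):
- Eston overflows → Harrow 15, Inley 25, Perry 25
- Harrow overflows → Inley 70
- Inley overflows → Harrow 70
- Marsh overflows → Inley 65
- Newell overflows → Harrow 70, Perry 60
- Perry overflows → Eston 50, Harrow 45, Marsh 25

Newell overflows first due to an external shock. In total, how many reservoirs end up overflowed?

Round 1 — Newell overflows (initial).
  Harrow: +70 → 70 ≥ 50
  Perry: +60 → 60 < 90
Round 2 — Harrow overflows.
  Inley: +70 → 70 < 80
No further overflows.

2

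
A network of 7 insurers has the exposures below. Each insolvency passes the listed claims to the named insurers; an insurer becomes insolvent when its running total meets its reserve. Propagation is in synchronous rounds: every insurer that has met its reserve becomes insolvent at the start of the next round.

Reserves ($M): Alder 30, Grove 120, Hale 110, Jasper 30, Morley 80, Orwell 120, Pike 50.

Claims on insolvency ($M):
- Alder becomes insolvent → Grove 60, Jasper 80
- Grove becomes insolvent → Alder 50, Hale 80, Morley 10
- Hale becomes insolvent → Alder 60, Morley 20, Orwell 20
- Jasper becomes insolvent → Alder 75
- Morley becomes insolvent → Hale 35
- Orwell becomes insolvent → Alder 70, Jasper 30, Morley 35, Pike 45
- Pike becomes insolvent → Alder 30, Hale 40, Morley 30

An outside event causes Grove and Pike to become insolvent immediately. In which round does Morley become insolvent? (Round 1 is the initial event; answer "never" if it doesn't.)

Round 1 — Grove, Pike become insolvent (initial).
  Alder: +50+30 → 80 ≥ 30
  Hale: +80+40 → 120 ≥ 110
  Morley: +10+30 → 40 < 80
Round 2 — Alder, Hale become insolvent.
  Jasper: +80 → 80 ≥ 30
  Morley: +20 → 60 < 80
  Orwell: +20 → 20 < 120
Round 3 — Jasper becomes insolvent.
No further insolvencies.

never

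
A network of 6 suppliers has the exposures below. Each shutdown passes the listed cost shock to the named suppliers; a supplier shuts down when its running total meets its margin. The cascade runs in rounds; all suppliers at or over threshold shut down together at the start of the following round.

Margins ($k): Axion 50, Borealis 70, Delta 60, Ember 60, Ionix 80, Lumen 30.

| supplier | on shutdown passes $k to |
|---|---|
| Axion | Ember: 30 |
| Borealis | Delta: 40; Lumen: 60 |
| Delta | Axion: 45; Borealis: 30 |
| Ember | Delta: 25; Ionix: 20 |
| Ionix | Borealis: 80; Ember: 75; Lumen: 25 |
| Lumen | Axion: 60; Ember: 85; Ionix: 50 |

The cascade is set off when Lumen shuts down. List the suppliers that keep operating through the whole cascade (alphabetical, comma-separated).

Round 1 — Lumen shuts down (initial).
  Axion: +60 → 60 ≥ 50
  Ember: +85 → 85 ≥ 60
  Ionix: +50 → 50 < 80
Round 2 — Axion, Ember shut down.
  Delta: +25 → 25 < 60
  Ionix: +20 → 70 < 80
No further shutdowns.

Borealis, Delta, Ionix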